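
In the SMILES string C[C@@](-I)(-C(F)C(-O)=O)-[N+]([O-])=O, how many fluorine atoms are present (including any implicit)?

The symbol for fluorine appears 1 time in the SMILES.

1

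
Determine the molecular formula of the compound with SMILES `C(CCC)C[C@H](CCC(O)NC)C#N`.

Heavy atoms from the SMILES: 11 C, 2 N, 1 O.
Implicit hydrogens by atom environment:
  6 × C: 2 H each → 12
  2 × C: 3 H each → 6
  2 × C: 1 H each → 2
  1 × C: no H
  1 × N: 1 H
  1 × N: no H
  1 × O: 1 H
  Total hydrogens = 22.
Molecular formula: C11H22N2O

C11H22N2O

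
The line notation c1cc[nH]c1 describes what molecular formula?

Heavy atoms from the SMILES: 4 C, 1 N.
Implicit hydrogens by atom environment:
  4 × C (aromatic): 1 H each → 4
  1 × N (aromatic): 1 H
  Total hydrogens = 5.
Molecular formula: C4H5N

C4H5N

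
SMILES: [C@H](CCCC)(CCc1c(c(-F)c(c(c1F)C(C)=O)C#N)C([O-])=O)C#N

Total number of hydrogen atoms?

17

Hydrogens are implicit in SMILES; fill each atom to its normal valence:
  6 × C (aromatic): no H
  5 × C: 2 H each → 10
  4 × C: no H
  2 × C: 3 H each → 6
  2 × F: no H
  2 × N: no H
  2 × O: no H
  1 × C: 1 H
  1 × O (charge -1): no H
  Total hydrogens = 17.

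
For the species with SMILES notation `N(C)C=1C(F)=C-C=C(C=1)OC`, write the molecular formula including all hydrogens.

C8H10FNO

Heavy atoms from the SMILES: 8 C, 1 F, 1 N, 1 O.
Implicit hydrogens by atom environment:
  3 × C (aromatic): 1 H each → 3
  3 × C (aromatic): no H
  2 × C: 3 H each → 6
  1 × F: no H
  1 × N: 1 H
  1 × O: no H
  Total hydrogens = 10.
Molecular formula: C8H10FNO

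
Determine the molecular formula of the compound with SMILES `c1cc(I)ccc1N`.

Heavy atoms from the SMILES: 6 C, 1 I, 1 N.
Implicit hydrogens by atom environment:
  4 × C (aromatic): 1 H each → 4
  2 × C (aromatic): no H
  1 × I: no H
  1 × N: 2 H
  Total hydrogens = 6.
Molecular formula: C6H6IN

C6H6IN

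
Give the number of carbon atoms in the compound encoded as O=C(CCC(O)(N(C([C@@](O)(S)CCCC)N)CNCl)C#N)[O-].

The symbol for carbon appears 12 times in the SMILES. (Cl is a single chlorine, not C + l.)

12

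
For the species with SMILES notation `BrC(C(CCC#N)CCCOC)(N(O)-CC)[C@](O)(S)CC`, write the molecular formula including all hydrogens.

Heavy atoms from the SMILES: 1 Br, 14 C, 2 N, 3 O, 1 S.
Implicit hydrogens by atom environment:
  7 × C: 2 H each → 14
  3 × C: 3 H each → 9
  3 × C: no H
  2 × N: no H
  2 × O: 1 H each → 2
  1 × Br: no H
  1 × C: 1 H
  1 × O: no H
  1 × S: 1 H
  Total hydrogens = 27.
Molecular formula: C14H27BrN2O3S

C14H27BrN2O3S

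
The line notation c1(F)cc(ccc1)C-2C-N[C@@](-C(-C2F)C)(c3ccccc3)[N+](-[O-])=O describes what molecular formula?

Heavy atoms from the SMILES: 18 C, 2 F, 2 N, 2 O.
Implicit hydrogens by atom environment:
  9 × C (aromatic): 1 H each → 9
  3 × C: 1 H each → 3
  3 × C (aromatic): no H
  2 × F: no H
  1 × C: 3 H
  1 × C: 2 H
  1 × C: no H
  1 × N: 1 H
  1 × N (charge +1): no H
  1 × O: no H
  1 × O (charge -1): no H
  Total hydrogens = 18.
Molecular formula: C18H18F2N2O2

C18H18F2N2O2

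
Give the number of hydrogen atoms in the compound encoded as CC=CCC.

10

Hydrogens are implicit in SMILES; fill each atom to its normal valence:
  2 × C: 3 H each → 6
  2 × C: 1 H each → 2
  1 × C: 2 H
  Total hydrogens = 10.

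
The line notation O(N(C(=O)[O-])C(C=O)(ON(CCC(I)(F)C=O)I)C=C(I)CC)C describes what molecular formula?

C12H15FI3N2O6-

Heavy atoms from the SMILES: 12 C, 1 F, 3 I, 2 N, 6 O.
Implicit hydrogens by atom environment:
  5 × O: no H
  4 × C: no H
  3 × C: 2 H each → 6
  3 × C: 1 H each → 3
  3 × I: no H
  2 × C: 3 H each → 6
  2 × N: no H
  1 × F: no H
  1 × O (charge -1): no H
  Total hydrogens = 15.
Net charge -1.
Molecular formula: C12H15FI3N2O6-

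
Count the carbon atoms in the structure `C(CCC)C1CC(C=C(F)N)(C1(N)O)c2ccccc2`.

16

The symbol for carbon appears 16 times in the SMILES. Lowercase c denotes aromatic carbon and counts toward C.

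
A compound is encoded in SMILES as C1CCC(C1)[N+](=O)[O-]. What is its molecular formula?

Heavy atoms from the SMILES: 5 C, 1 N, 2 O.
Implicit hydrogens by atom environment:
  4 × C: 2 H each → 8
  1 × C: 1 H
  1 × N (charge +1): no H
  1 × O: no H
  1 × O (charge -1): no H
  Total hydrogens = 9.
Molecular formula: C5H9NO2

C5H9NO2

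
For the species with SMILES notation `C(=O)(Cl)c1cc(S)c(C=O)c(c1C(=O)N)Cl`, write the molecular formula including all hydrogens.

Heavy atoms from the SMILES: 9 C, 2 Cl, 1 N, 3 O, 1 S.
Implicit hydrogens by atom environment:
  5 × C (aromatic): no H
  3 × O: no H
  2 × C: no H
  2 × Cl: no H
  1 × C (aromatic): 1 H
  1 × C: 1 H
  1 × N: 2 H
  1 × S: 1 H
  Total hydrogens = 5.
Molecular formula: C9H5Cl2NO3S

C9H5Cl2NO3S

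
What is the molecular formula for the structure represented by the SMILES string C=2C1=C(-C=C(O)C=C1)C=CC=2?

C10H8O

Heavy atoms from the SMILES: 10 C, 1 O.
Implicit hydrogens by atom environment:
  7 × C (aromatic): 1 H each → 7
  3 × C (aromatic): no H
  1 × O: 1 H
  Total hydrogens = 8.
Molecular formula: C10H8O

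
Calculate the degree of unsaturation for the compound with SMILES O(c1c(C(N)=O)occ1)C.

Molecular formula from the SMILES: C6H7NO3.
DoU = (2C + 2 + N − H − X)/2 = (2·6 + 2 + 1 − 7 − 0)/2 = 8/2 = 4.
(Structurally: 1 ring(s) + 3 π bond(s) = 4.)

4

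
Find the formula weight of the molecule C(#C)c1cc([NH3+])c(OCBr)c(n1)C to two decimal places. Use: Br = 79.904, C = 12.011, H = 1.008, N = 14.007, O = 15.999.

242.10

Molecular formula: C9H10BrN2O+.
M = 1×79.904 + 9×12.011 + 10×1.008 + 2×14.007 + 1×15.999 = 242.10 g/mol.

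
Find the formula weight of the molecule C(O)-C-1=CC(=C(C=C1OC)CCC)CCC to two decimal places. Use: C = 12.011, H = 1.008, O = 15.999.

222.33

Molecular formula: C14H22O2.
M = 14×12.011 + 22×1.008 + 2×15.999 = 222.33 g/mol.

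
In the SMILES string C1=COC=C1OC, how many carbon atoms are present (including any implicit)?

5

The symbol for carbon appears 5 times in the SMILES.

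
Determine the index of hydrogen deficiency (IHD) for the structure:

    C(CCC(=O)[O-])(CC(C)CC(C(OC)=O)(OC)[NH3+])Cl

Molecular formula from the SMILES: C12H22ClNO5.
DoU = (2C + 2 + N − H − X)/2 = (2·12 + 2 + 1 − 22 − 1)/2 = 4/2 = 2.
(Structurally: 0 ring(s) + 2 π bond(s) = 2.)

2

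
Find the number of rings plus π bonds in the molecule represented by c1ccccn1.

Molecular formula from the SMILES: C5H5N.
DoU = (2C + 2 + N − H − X)/2 = (2·5 + 2 + 1 − 5 − 0)/2 = 8/2 = 4.
(Structurally: 1 ring(s) + 3 π bond(s) = 4.)

4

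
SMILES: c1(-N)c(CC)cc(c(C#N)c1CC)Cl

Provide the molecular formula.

Heavy atoms from the SMILES: 11 C, 1 Cl, 2 N.
Implicit hydrogens by atom environment:
  5 × C (aromatic): no H
  2 × C: 3 H each → 6
  2 × C: 2 H each → 4
  1 × C (aromatic): 1 H
  1 × C: no H
  1 × Cl: no H
  1 × N: 2 H
  1 × N: no H
  Total hydrogens = 13.
Molecular formula: C11H13ClN2

C11H13ClN2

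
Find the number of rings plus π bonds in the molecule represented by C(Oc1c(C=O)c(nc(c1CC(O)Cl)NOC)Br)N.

5

Molecular formula from the SMILES: C10H13BrClN3O4.
DoU = (2C + 2 + N − H − X)/2 = (2·10 + 2 + 3 − 13 − 2)/2 = 10/2 = 5.
(Structurally: 1 ring(s) + 4 π bond(s) = 5.)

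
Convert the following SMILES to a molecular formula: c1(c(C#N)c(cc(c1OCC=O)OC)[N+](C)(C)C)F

Heavy atoms from the SMILES: 13 C, 1 F, 2 N, 3 O.
Implicit hydrogens by atom environment:
  5 × C (aromatic): no H
  4 × C: 3 H each → 12
  3 × O: no H
  1 × C: 2 H
  1 × C (aromatic): 1 H
  1 × C: 1 H
  1 × C: no H
  1 × F: no H
  1 × N: no H
  1 × N (charge +1): no H
  Total hydrogens = 16.
Net charge +1.
Molecular formula: C13H16FN2O3+

C13H16FN2O3+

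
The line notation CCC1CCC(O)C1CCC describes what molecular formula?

C10H20O

Heavy atoms from the SMILES: 10 C, 1 O.
Implicit hydrogens by atom environment:
  5 × C: 2 H each → 10
  3 × C: 1 H each → 3
  2 × C: 3 H each → 6
  1 × O: 1 H
  Total hydrogens = 20.
Molecular formula: C10H20O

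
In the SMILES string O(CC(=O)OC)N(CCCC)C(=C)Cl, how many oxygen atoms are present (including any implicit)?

3

The symbol for oxygen appears 3 times in the SMILES.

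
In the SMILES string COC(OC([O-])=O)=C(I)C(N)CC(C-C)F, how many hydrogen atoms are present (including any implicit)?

14

Hydrogens are implicit in SMILES; fill each atom to its normal valence:
  3 × C: no H
  3 × O: no H
  2 × C: 3 H each → 6
  2 × C: 2 H each → 4
  2 × C: 1 H each → 2
  1 × F: no H
  1 × I: no H
  1 × N: 2 H
  1 × O (charge -1): no H
  Total hydrogens = 14.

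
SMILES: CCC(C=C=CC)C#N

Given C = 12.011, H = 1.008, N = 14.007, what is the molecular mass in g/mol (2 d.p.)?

Molecular formula: C8H11N.
M = 8×12.011 + 11×1.008 + 1×14.007 = 121.18 g/mol.

121.18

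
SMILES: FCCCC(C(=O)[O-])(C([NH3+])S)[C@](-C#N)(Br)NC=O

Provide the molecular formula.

Heavy atoms from the SMILES: 1 Br, 9 C, 1 F, 3 N, 3 O, 1 S.
Implicit hydrogens by atom environment:
  4 × C: no H
  3 × C: 2 H each → 6
  2 × C: 1 H each → 2
  2 × O: no H
  1 × Br: no H
  1 × F: no H
  1 × N (charge +1): 3 H
  1 × N: 1 H
  1 × N: no H
  1 × O (charge -1): no H
  1 × S: 1 H
  Total hydrogens = 13.
Molecular formula: C9H13BrFN3O3S

C9H13BrFN3O3S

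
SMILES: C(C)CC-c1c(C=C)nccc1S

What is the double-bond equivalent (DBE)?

5

Molecular formula from the SMILES: C11H15NS.
DoU = (2C + 2 + N − H − X)/2 = (2·11 + 2 + 1 − 15 − 0)/2 = 10/2 = 5.
(Structurally: 1 ring(s) + 4 π bond(s) = 5.)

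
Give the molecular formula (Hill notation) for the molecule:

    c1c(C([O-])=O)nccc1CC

Heavy atoms from the SMILES: 8 C, 1 N, 2 O.
Implicit hydrogens by atom environment:
  3 × C (aromatic): 1 H each → 3
  2 × C (aromatic): no H
  1 × C: 3 H
  1 × C: 2 H
  1 × C: no H
  1 × N (aromatic): no H
  1 × O: no H
  1 × O (charge -1): no H
  Total hydrogens = 8.
Net charge -1.
Molecular formula: C8H8NO2-

C8H8NO2-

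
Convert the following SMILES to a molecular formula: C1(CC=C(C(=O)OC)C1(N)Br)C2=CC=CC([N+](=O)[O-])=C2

Heavy atoms from the SMILES: 1 Br, 13 C, 2 N, 4 O.
Implicit hydrogens by atom environment:
  4 × C (aromatic): 1 H each → 4
  3 × C: no H
  3 × O: no H
  2 × C: 1 H each → 2
  2 × C (aromatic): no H
  1 × Br: no H
  1 × C: 3 H
  1 × C: 2 H
  1 × N: 2 H
  1 × N (charge +1): no H
  1 × O (charge -1): no H
  Total hydrogens = 13.
Molecular formula: C13H13BrN2O4

C13H13BrN2O4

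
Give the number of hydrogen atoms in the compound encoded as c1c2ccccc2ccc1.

Hydrogens are implicit in SMILES; fill each atom to its normal valence:
  8 × C (aromatic): 1 H each → 8
  2 × C (aromatic): no H
  Total hydrogens = 8.

8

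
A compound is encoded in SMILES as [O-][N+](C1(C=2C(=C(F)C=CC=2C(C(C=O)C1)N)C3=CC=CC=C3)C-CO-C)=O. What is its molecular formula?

Heavy atoms from the SMILES: 20 C, 1 F, 2 N, 4 O.
Implicit hydrogens by atom environment:
  7 × C (aromatic): 1 H each → 7
  5 × C (aromatic): no H
  3 × C: 2 H each → 6
  3 × C: 1 H each → 3
  3 × O: no H
  1 × C: 3 H
  1 × C: no H
  1 × F: no H
  1 × N: 2 H
  1 × N (charge +1): no H
  1 × O (charge -1): no H
  Total hydrogens = 21.
Molecular formula: C20H21FN2O4

C20H21FN2O4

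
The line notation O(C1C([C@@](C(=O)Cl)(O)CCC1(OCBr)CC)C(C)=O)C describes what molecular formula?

Heavy atoms from the SMILES: 1 Br, 13 C, 1 Cl, 5 O.
Implicit hydrogens by atom environment:
  4 × C: 2 H each → 8
  4 × C: no H
  4 × O: no H
  3 × C: 3 H each → 9
  2 × C: 1 H each → 2
  1 × Br: no H
  1 × Cl: no H
  1 × O: 1 H
  Total hydrogens = 20.
Molecular formula: C13H20BrClO5

C13H20BrClO5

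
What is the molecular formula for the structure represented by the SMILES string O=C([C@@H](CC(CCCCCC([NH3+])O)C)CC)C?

Heavy atoms from the SMILES: 14 C, 1 N, 2 O.
Implicit hydrogens by atom environment:
  7 × C: 2 H each → 14
  3 × C: 3 H each → 9
  3 × C: 1 H each → 3
  1 × C: no H
  1 × N (charge +1): 3 H
  1 × O: 1 H
  1 × O: no H
  Total hydrogens = 30.
Net charge +1.
Molecular formula: C14H30NO2+

C14H30NO2+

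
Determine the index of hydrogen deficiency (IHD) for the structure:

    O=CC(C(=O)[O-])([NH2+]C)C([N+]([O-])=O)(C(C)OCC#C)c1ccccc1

9

Molecular formula from the SMILES: C16H18N2O6.
DoU = (2C + 2 + N − H − X)/2 = (2·16 + 2 + 2 − 18 − 0)/2 = 18/2 = 9.
(Structurally: 1 ring(s) + 8 π bond(s) = 9.)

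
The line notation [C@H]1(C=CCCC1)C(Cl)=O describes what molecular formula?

Heavy atoms from the SMILES: 7 C, 1 Cl, 1 O.
Implicit hydrogens by atom environment:
  3 × C: 2 H each → 6
  3 × C: 1 H each → 3
  1 × C: no H
  1 × Cl: no H
  1 × O: no H
  Total hydrogens = 9.
Molecular formula: C7H9ClO

C7H9ClO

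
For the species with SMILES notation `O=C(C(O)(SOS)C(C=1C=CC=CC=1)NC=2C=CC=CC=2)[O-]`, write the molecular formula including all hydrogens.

C15H14NO4S2-

Heavy atoms from the SMILES: 15 C, 1 N, 4 O, 2 S.
Implicit hydrogens by atom environment:
  10 × C (aromatic): 1 H each → 10
  2 × C: no H
  2 × C (aromatic): no H
  2 × O: no H
  1 × C: 1 H
  1 × N: 1 H
  1 × O: 1 H
  1 × O (charge -1): no H
  1 × S: 1 H
  1 × S: no H
  Total hydrogens = 14.
Net charge -1.
Molecular formula: C15H14NO4S2-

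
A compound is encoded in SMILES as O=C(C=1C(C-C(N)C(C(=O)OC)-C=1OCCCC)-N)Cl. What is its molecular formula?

Heavy atoms from the SMILES: 13 C, 1 Cl, 2 N, 4 O.
Implicit hydrogens by atom environment:
  4 × C: 2 H each → 8
  4 × C: no H
  4 × O: no H
  3 × C: 1 H each → 3
  2 × C: 3 H each → 6
  2 × N: 2 H each → 4
  1 × Cl: no H
  Total hydrogens = 21.
Molecular formula: C13H21ClN2O4

C13H21ClN2O4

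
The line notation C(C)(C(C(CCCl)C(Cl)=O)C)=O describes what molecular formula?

C8H12Cl2O2

Heavy atoms from the SMILES: 8 C, 2 Cl, 2 O.
Implicit hydrogens by atom environment:
  2 × C: 3 H each → 6
  2 × C: 2 H each → 4
  2 × C: 1 H each → 2
  2 × C: no H
  2 × Cl: no H
  2 × O: no H
  Total hydrogens = 12.
Molecular formula: C8H12Cl2O2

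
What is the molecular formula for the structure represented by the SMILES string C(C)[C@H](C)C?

Heavy atoms from the SMILES: 5 C.
Implicit hydrogens by atom environment:
  3 × C: 3 H each → 9
  1 × C: 2 H
  1 × C: 1 H
  Total hydrogens = 12.
Molecular formula: C5H12

C5H12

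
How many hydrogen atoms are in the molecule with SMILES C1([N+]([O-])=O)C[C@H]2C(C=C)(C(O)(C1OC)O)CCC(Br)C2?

20

Hydrogens are implicit in SMILES; fill each atom to its normal valence:
  5 × C: 2 H each → 10
  5 × C: 1 H each → 5
  2 × C: no H
  2 × O: 1 H each → 2
  2 × O: no H
  1 × Br: no H
  1 × C: 3 H
  1 × N (charge +1): no H
  1 × O (charge -1): no H
  Total hydrogens = 20.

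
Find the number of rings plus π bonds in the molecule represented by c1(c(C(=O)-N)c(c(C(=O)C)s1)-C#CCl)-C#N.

9

Molecular formula from the SMILES: C10H5ClN2O2S.
DoU = (2C + 2 + N − H − X)/2 = (2·10 + 2 + 2 − 5 − 1)/2 = 18/2 = 9.
(Structurally: 1 ring(s) + 8 π bond(s) = 9.)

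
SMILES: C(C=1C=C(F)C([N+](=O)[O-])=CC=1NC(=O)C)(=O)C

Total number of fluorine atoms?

1

The symbol for fluorine appears 1 time in the SMILES.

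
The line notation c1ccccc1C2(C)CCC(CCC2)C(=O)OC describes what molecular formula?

C16H22O2

Heavy atoms from the SMILES: 16 C, 2 O.
Implicit hydrogens by atom environment:
  5 × C: 2 H each → 10
  5 × C (aromatic): 1 H each → 5
  2 × C: 3 H each → 6
  2 × C: no H
  2 × O: no H
  1 × C: 1 H
  1 × C (aromatic): no H
  Total hydrogens = 22.
Molecular formula: C16H22O2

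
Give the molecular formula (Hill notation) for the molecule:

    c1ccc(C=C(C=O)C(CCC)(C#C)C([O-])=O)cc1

Heavy atoms from the SMILES: 16 C, 3 O.
Implicit hydrogens by atom environment:
  5 × C (aromatic): 1 H each → 5
  4 × C: no H
  3 × C: 1 H each → 3
  2 × C: 2 H each → 4
  2 × O: no H
  1 × C: 3 H
  1 × C (aromatic): no H
  1 × O (charge -1): no H
  Total hydrogens = 15.
Net charge -1.
Molecular formula: C16H15O3-

C16H15O3-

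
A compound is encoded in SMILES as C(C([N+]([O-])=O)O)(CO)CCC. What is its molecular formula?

C6H13NO4

Heavy atoms from the SMILES: 6 C, 1 N, 4 O.
Implicit hydrogens by atom environment:
  3 × C: 2 H each → 6
  2 × C: 1 H each → 2
  2 × O: 1 H each → 2
  1 × C: 3 H
  1 × N (charge +1): no H
  1 × O: no H
  1 × O (charge -1): no H
  Total hydrogens = 13.
Molecular formula: C6H13NO4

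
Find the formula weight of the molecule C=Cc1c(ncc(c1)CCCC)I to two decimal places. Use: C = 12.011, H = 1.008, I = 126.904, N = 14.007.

287.14

Molecular formula: C11H14IN.
M = 11×12.011 + 14×1.008 + 1×126.904 + 1×14.007 = 287.14 g/mol.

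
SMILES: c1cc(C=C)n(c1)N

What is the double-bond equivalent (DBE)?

4

Molecular formula from the SMILES: C6H8N2.
DoU = (2C + 2 + N − H − X)/2 = (2·6 + 2 + 2 − 8 − 0)/2 = 8/2 = 4.
(Structurally: 1 ring(s) + 3 π bond(s) = 4.)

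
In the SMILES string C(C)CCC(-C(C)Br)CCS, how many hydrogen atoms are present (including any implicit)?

Hydrogens are implicit in SMILES; fill each atom to its normal valence:
  5 × C: 2 H each → 10
  2 × C: 3 H each → 6
  2 × C: 1 H each → 2
  1 × Br: no H
  1 × S: 1 H
  Total hydrogens = 19.

19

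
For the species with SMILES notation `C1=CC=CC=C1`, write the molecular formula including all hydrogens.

Heavy atoms from the SMILES: 6 C.
Implicit hydrogens by atom environment:
  6 × C (aromatic): 1 H each → 6
  Total hydrogens = 6.
Molecular formula: C6H6

C6H6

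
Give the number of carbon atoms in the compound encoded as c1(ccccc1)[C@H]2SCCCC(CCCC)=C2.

The symbol for carbon appears 16 times in the SMILES. Lowercase c denotes aromatic carbon and counts toward C.

16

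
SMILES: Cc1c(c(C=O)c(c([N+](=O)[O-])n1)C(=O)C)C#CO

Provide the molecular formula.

C11H8N2O5

Heavy atoms from the SMILES: 11 C, 2 N, 5 O.
Implicit hydrogens by atom environment:
  5 × C (aromatic): no H
  3 × C: no H
  3 × O: no H
  2 × C: 3 H each → 6
  1 × C: 1 H
  1 × N (aromatic): no H
  1 × N (charge +1): no H
  1 × O: 1 H
  1 × O (charge -1): no H
  Total hydrogens = 8.
Molecular formula: C11H8N2O5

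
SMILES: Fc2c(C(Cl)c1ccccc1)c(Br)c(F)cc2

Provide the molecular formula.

C13H8BrClF2

Heavy atoms from the SMILES: 1 Br, 13 C, 1 Cl, 2 F.
Implicit hydrogens by atom environment:
  7 × C (aromatic): 1 H each → 7
  5 × C (aromatic): no H
  2 × F: no H
  1 × Br: no H
  1 × C: 1 H
  1 × Cl: no H
  Total hydrogens = 8.
Molecular formula: C13H8BrClF2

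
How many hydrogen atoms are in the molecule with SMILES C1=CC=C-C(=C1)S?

Hydrogens are implicit in SMILES; fill each atom to its normal valence:
  5 × C (aromatic): 1 H each → 5
  1 × C (aromatic): no H
  1 × S: 1 H
  Total hydrogens = 6.

6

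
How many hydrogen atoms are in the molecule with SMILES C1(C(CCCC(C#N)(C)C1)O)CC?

Hydrogens are implicit in SMILES; fill each atom to its normal valence:
  5 × C: 2 H each → 10
  2 × C: 3 H each → 6
  2 × C: 1 H each → 2
  2 × C: no H
  1 × N: no H
  1 × O: 1 H
  Total hydrogens = 19.

19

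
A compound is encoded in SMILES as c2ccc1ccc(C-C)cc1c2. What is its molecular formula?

Heavy atoms from the SMILES: 12 C.
Implicit hydrogens by atom environment:
  7 × C (aromatic): 1 H each → 7
  3 × C (aromatic): no H
  1 × C: 3 H
  1 × C: 2 H
  Total hydrogens = 12.
Molecular formula: C12H12

C12H12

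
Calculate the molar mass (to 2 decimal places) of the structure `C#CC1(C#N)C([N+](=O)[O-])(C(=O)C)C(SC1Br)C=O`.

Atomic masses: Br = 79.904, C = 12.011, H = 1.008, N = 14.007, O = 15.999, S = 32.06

331.14

Molecular formula: C10H7BrN2O4S.
M = 1×79.904 + 10×12.011 + 7×1.008 + 2×14.007 + 4×15.999 + 1×32.06 = 331.14 g/mol.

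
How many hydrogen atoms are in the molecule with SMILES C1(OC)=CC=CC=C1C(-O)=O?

Hydrogens are implicit in SMILES; fill each atom to its normal valence:
  4 × C (aromatic): 1 H each → 4
  2 × C (aromatic): no H
  2 × O: no H
  1 × C: 3 H
  1 × C: no H
  1 × O: 1 H
  Total hydrogens = 8.

8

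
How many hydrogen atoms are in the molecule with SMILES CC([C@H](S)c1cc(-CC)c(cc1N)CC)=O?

19

Hydrogens are implicit in SMILES; fill each atom to its normal valence:
  4 × C (aromatic): no H
  3 × C: 3 H each → 9
  2 × C: 2 H each → 4
  2 × C (aromatic): 1 H each → 2
  1 × C: 1 H
  1 × C: no H
  1 × N: 2 H
  1 × O: no H
  1 × S: 1 H
  Total hydrogens = 19.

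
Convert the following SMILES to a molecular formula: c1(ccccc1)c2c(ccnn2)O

C10H8N2O

Heavy atoms from the SMILES: 10 C, 2 N, 1 O.
Implicit hydrogens by atom environment:
  7 × C (aromatic): 1 H each → 7
  3 × C (aromatic): no H
  2 × N (aromatic): no H
  1 × O: 1 H
  Total hydrogens = 8.
Molecular formula: C10H8N2O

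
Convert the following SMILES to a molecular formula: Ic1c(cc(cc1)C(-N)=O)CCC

C10H12INO

Heavy atoms from the SMILES: 10 C, 1 I, 1 N, 1 O.
Implicit hydrogens by atom environment:
  3 × C (aromatic): 1 H each → 3
  3 × C (aromatic): no H
  2 × C: 2 H each → 4
  1 × C: 3 H
  1 × C: no H
  1 × I: no H
  1 × N: 2 H
  1 × O: no H
  Total hydrogens = 12.
Molecular formula: C10H12INO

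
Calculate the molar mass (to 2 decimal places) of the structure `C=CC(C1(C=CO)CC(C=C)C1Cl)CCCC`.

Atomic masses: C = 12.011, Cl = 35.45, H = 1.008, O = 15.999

254.80

Molecular formula: C15H23ClO.
M = 15×12.011 + 1×35.45 + 23×1.008 + 1×15.999 = 254.80 g/mol.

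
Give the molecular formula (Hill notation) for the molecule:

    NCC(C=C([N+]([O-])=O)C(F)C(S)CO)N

C7H14FN3O3S

Heavy atoms from the SMILES: 7 C, 1 F, 3 N, 3 O, 1 S.
Implicit hydrogens by atom environment:
  4 × C: 1 H each → 4
  2 × C: 2 H each → 4
  2 × N: 2 H each → 4
  1 × C: no H
  1 × F: no H
  1 × N (charge +1): no H
  1 × O: 1 H
  1 × O: no H
  1 × O (charge -1): no H
  1 × S: 1 H
  Total hydrogens = 14.
Molecular formula: C7H14FN3O3S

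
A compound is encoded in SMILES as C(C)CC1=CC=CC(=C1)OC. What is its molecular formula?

C10H14O

Heavy atoms from the SMILES: 10 C, 1 O.
Implicit hydrogens by atom environment:
  4 × C (aromatic): 1 H each → 4
  2 × C: 3 H each → 6
  2 × C: 2 H each → 4
  2 × C (aromatic): no H
  1 × O: no H
  Total hydrogens = 14.
Molecular formula: C10H14O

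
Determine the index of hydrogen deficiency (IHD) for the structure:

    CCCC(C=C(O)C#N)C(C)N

Molecular formula from the SMILES: C9H16N2O.
DoU = (2C + 2 + N − H − X)/2 = (2·9 + 2 + 2 − 16 − 0)/2 = 6/2 = 3.
(Structurally: 0 ring(s) + 3 π bond(s) = 3.)

3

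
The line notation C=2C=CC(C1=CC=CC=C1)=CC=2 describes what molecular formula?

C12H10

Heavy atoms from the SMILES: 12 C.
Implicit hydrogens by atom environment:
  10 × C (aromatic): 1 H each → 10
  2 × C (aromatic): no H
  Total hydrogens = 10.
Molecular formula: C12H10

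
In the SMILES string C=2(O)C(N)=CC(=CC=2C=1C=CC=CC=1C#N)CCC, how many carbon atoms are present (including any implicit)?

The symbol for carbon appears 16 times in the SMILES.

16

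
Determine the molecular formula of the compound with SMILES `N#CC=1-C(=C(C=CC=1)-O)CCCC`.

Heavy atoms from the SMILES: 11 C, 1 N, 1 O.
Implicit hydrogens by atom environment:
  3 × C: 2 H each → 6
  3 × C (aromatic): 1 H each → 3
  3 × C (aromatic): no H
  1 × C: 3 H
  1 × C: no H
  1 × N: no H
  1 × O: 1 H
  Total hydrogens = 13.
Molecular formula: C11H13NO

C11H13NO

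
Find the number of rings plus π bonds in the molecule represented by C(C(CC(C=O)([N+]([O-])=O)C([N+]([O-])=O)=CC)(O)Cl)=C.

5

Molecular formula from the SMILES: C9H11ClN2O6.
DoU = (2C + 2 + N − H − X)/2 = (2·9 + 2 + 2 − 11 − 1)/2 = 10/2 = 5.
(Structurally: 0 ring(s) + 5 π bond(s) = 5.)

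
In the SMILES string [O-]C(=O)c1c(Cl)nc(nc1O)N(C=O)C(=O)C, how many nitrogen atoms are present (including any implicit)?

3

The symbol for nitrogen appears 3 times in the SMILES.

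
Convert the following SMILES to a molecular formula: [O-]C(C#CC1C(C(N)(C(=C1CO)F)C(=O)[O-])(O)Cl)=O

Heavy atoms from the SMILES: 10 C, 1 Cl, 1 F, 1 N, 6 O.
Implicit hydrogens by atom environment:
  8 × C: no H
  2 × O: 1 H each → 2
  2 × O: no H
  2 × O (charge -1): no H
  1 × C: 2 H
  1 × C: 1 H
  1 × Cl: no H
  1 × F: no H
  1 × N: 2 H
  Total hydrogens = 7.
Net charge -2.
Molecular formula: [C10H7ClFNO6]2-

[C10H7ClFNO6]2-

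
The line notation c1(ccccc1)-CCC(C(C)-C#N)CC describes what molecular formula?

C14H19N

Heavy atoms from the SMILES: 14 C, 1 N.
Implicit hydrogens by atom environment:
  5 × C (aromatic): 1 H each → 5
  3 × C: 2 H each → 6
  2 × C: 3 H each → 6
  2 × C: 1 H each → 2
  1 × C (aromatic): no H
  1 × C: no H
  1 × N: no H
  Total hydrogens = 19.
Molecular formula: C14H19N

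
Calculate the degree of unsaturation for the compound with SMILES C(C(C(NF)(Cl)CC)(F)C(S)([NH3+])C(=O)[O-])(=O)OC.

2

Molecular formula from the SMILES: C8H13ClF2N2O4S.
DoU = (2C + 2 + N − H − X)/2 = (2·8 + 2 + 2 − 13 − 3)/2 = 4/2 = 2.
(Structurally: 0 ring(s) + 2 π bond(s) = 2.)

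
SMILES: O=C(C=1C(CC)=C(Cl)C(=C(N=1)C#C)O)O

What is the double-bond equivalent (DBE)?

7

Molecular formula from the SMILES: C10H8ClNO3.
DoU = (2C + 2 + N − H − X)/2 = (2·10 + 2 + 1 − 8 − 1)/2 = 14/2 = 7.
(Structurally: 1 ring(s) + 6 π bond(s) = 7.)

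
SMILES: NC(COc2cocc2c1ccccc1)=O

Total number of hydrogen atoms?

11

Hydrogens are implicit in SMILES; fill each atom to its normal valence:
  7 × C (aromatic): 1 H each → 7
  3 × C (aromatic): no H
  2 × O: no H
  1 × C: 2 H
  1 × C: no H
  1 × N: 2 H
  1 × O (aromatic): no H
  Total hydrogens = 11.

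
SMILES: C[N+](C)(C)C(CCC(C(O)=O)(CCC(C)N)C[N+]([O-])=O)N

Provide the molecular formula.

C13H29N4O4+

Heavy atoms from the SMILES: 13 C, 4 N, 4 O.
Implicit hydrogens by atom environment:
  5 × C: 2 H each → 10
  4 × C: 3 H each → 12
  2 × C: 1 H each → 2
  2 × C: no H
  2 × N: 2 H each → 4
  2 × N (charge +1): no H
  2 × O: no H
  1 × O: 1 H
  1 × O (charge -1): no H
  Total hydrogens = 29.
Net charge +1.
Molecular formula: C13H29N4O4+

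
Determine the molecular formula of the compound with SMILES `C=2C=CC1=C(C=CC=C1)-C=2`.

C10H8

Heavy atoms from the SMILES: 10 C.
Implicit hydrogens by atom environment:
  8 × C (aromatic): 1 H each → 8
  2 × C (aromatic): no H
  Total hydrogens = 8.
Molecular formula: C10H8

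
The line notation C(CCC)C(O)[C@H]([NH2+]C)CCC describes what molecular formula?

Heavy atoms from the SMILES: 10 C, 1 N, 1 O.
Implicit hydrogens by atom environment:
  5 × C: 2 H each → 10
  3 × C: 3 H each → 9
  2 × C: 1 H each → 2
  1 × N (charge +1): 2 H
  1 × O: 1 H
  Total hydrogens = 24.
Net charge +1.
Molecular formula: C10H24NO+

C10H24NO+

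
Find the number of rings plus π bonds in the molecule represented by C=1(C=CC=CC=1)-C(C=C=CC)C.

Molecular formula from the SMILES: C12H14.
DoU = (2C + 2 + N − H − X)/2 = (2·12 + 2 + 0 − 14 − 0)/2 = 12/2 = 6.
(Structurally: 1 ring(s) + 5 π bond(s) = 6.)

6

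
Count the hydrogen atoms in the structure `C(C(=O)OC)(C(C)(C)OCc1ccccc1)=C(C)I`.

Hydrogens are implicit in SMILES; fill each atom to its normal valence:
  5 × C (aromatic): 1 H each → 5
  4 × C: 3 H each → 12
  4 × C: no H
  3 × O: no H
  1 × C: 2 H
  1 × C (aromatic): no H
  1 × I: no H
  Total hydrogens = 19.

19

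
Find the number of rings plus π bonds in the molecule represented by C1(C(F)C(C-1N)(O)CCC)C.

Molecular formula from the SMILES: C8H16FNO.
DoU = (2C + 2 + N − H − X)/2 = (2·8 + 2 + 1 − 16 − 1)/2 = 2/2 = 1.
(Structurally: 1 ring(s) + 0 π bond(s) = 1.)

1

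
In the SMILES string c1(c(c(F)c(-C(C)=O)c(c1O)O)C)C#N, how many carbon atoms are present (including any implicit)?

The symbol for carbon appears 10 times in the SMILES. Lowercase c denotes aromatic carbon and counts toward C.

10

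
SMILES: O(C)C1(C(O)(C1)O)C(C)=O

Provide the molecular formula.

Heavy atoms from the SMILES: 6 C, 4 O.
Implicit hydrogens by atom environment:
  3 × C: no H
  2 × C: 3 H each → 6
  2 × O: 1 H each → 2
  2 × O: no H
  1 × C: 2 H
  Total hydrogens = 10.
Molecular formula: C6H10O4

C6H10O4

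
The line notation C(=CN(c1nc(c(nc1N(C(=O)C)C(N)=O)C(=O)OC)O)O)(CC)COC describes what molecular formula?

C15H21N5O7

Heavy atoms from the SMILES: 15 C, 5 N, 7 O.
Implicit hydrogens by atom environment:
  5 × O: no H
  4 × C: 3 H each → 12
  4 × C (aromatic): no H
  4 × C: no H
  2 × C: 2 H each → 4
  2 × N (aromatic): no H
  2 × N: no H
  2 × O: 1 H each → 2
  1 × C: 1 H
  1 × N: 2 H
  Total hydrogens = 21.
Molecular formula: C15H21N5O7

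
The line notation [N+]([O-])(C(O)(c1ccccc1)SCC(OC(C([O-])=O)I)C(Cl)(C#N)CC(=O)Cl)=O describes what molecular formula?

C15H12Cl2IN2O7S-

Heavy atoms from the SMILES: 15 C, 2 Cl, 1 I, 2 N, 7 O, 1 S.
Implicit hydrogens by atom environment:
  5 × C (aromatic): 1 H each → 5
  5 × C: no H
  4 × O: no H
  2 × C: 2 H each → 4
  2 × C: 1 H each → 2
  2 × Cl: no H
  2 × O (charge -1): no H
  1 × C (aromatic): no H
  1 × I: no H
  1 × N: no H
  1 × N (charge +1): no H
  1 × O: 1 H
  1 × S: no H
  Total hydrogens = 12.
Net charge -1.
Molecular formula: C15H12Cl2IN2O7S-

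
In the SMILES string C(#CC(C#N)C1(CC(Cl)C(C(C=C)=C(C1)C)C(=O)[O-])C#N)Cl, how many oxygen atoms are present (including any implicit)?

The symbol for oxygen appears 2 times in the SMILES.

2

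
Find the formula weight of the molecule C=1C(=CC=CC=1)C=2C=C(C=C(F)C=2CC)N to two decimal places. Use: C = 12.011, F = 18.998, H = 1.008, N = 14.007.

215.27

Molecular formula: C14H14FN.
M = 14×12.011 + 1×18.998 + 14×1.008 + 1×14.007 = 215.27 g/mol.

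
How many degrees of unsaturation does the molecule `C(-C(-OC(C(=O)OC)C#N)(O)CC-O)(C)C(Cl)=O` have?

Molecular formula from the SMILES: C10H14ClNO6.
DoU = (2C + 2 + N − H − X)/2 = (2·10 + 2 + 1 − 14 − 1)/2 = 8/2 = 4.
(Structurally: 0 ring(s) + 4 π bond(s) = 4.)

4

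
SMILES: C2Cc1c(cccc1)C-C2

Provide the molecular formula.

Heavy atoms from the SMILES: 10 C.
Implicit hydrogens by atom environment:
  4 × C: 2 H each → 8
  4 × C (aromatic): 1 H each → 4
  2 × C (aromatic): no H
  Total hydrogens = 12.
Molecular formula: C10H12

C10H12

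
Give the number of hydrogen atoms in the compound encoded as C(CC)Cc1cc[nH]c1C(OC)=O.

Hydrogens are implicit in SMILES; fill each atom to its normal valence:
  3 × C: 2 H each → 6
  2 × C: 3 H each → 6
  2 × C (aromatic): 1 H each → 2
  2 × C (aromatic): no H
  2 × O: no H
  1 × C: no H
  1 × N (aromatic): 1 H
  Total hydrogens = 15.

15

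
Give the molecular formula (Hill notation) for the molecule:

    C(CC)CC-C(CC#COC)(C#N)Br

C11H16BrNO

Heavy atoms from the SMILES: 1 Br, 11 C, 1 N, 1 O.
Implicit hydrogens by atom environment:
  5 × C: 2 H each → 10
  4 × C: no H
  2 × C: 3 H each → 6
  1 × Br: no H
  1 × N: no H
  1 × O: no H
  Total hydrogens = 16.
Molecular formula: C11H16BrNO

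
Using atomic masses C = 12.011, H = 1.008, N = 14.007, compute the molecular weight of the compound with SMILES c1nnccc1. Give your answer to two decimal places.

Molecular formula: C4H4N2.
M = 4×12.011 + 4×1.008 + 2×14.007 = 80.09 g/mol.

80.09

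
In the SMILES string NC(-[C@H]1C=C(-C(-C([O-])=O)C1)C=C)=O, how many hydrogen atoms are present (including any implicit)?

Hydrogens are implicit in SMILES; fill each atom to its normal valence:
  4 × C: 1 H each → 4
  3 × C: no H
  2 × C: 2 H each → 4
  2 × O: no H
  1 × N: 2 H
  1 × O (charge -1): no H
  Total hydrogens = 10.

10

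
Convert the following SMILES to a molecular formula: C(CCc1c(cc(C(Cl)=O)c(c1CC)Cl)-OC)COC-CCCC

Heavy atoms from the SMILES: 19 C, 2 Cl, 3 O.
Implicit hydrogens by atom environment:
  9 × C: 2 H each → 18
  5 × C (aromatic): no H
  3 × C: 3 H each → 9
  3 × O: no H
  2 × Cl: no H
  1 × C (aromatic): 1 H
  1 × C: no H
  Total hydrogens = 28.
Molecular formula: C19H28Cl2O3

C19H28Cl2O3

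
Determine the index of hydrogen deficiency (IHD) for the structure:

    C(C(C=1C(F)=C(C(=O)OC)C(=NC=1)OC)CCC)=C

Molecular formula from the SMILES: C14H18FNO3.
DoU = (2C + 2 + N − H − X)/2 = (2·14 + 2 + 1 − 18 − 1)/2 = 12/2 = 6.
(Structurally: 1 ring(s) + 5 π bond(s) = 6.)

6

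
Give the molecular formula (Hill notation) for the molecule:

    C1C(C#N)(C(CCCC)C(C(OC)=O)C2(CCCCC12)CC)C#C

C21H31NO2

Heavy atoms from the SMILES: 21 C, 1 N, 2 O.
Implicit hydrogens by atom environment:
  9 × C: 2 H each → 18
  5 × C: no H
  4 × C: 1 H each → 4
  3 × C: 3 H each → 9
  2 × O: no H
  1 × N: no H
  Total hydrogens = 31.
Molecular formula: C21H31NO2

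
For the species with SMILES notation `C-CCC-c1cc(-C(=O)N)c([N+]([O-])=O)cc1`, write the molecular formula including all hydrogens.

Heavy atoms from the SMILES: 11 C, 2 N, 3 O.
Implicit hydrogens by atom environment:
  3 × C: 2 H each → 6
  3 × C (aromatic): 1 H each → 3
  3 × C (aromatic): no H
  2 × O: no H
  1 × C: 3 H
  1 × C: no H
  1 × N: 2 H
  1 × N (charge +1): no H
  1 × O (charge -1): no H
  Total hydrogens = 14.
Molecular formula: C11H14N2O3

C11H14N2O3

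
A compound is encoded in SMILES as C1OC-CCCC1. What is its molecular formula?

Heavy atoms from the SMILES: 6 C, 1 O.
Implicit hydrogens by atom environment:
  6 × C: 2 H each → 12
  1 × O: no H
  Total hydrogens = 12.
Molecular formula: C6H12O

C6H12O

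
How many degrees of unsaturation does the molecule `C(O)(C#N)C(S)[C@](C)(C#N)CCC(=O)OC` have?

Molecular formula from the SMILES: C10H14N2O3S.
DoU = (2C + 2 + N − H − X)/2 = (2·10 + 2 + 2 − 14 − 0)/2 = 10/2 = 5.
(Structurally: 0 ring(s) + 5 π bond(s) = 5.)

5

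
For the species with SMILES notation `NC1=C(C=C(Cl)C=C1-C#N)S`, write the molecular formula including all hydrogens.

C7H5ClN2S

Heavy atoms from the SMILES: 7 C, 1 Cl, 2 N, 1 S.
Implicit hydrogens by atom environment:
  4 × C (aromatic): no H
  2 × C (aromatic): 1 H each → 2
  1 × C: no H
  1 × Cl: no H
  1 × N: 2 H
  1 × N: no H
  1 × S: 1 H
  Total hydrogens = 5.
Molecular formula: C7H5ClN2S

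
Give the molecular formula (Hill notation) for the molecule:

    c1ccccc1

C6H6

Heavy atoms from the SMILES: 6 C.
Implicit hydrogens by atom environment:
  6 × C (aromatic): 1 H each → 6
  Total hydrogens = 6.
Molecular formula: C6H6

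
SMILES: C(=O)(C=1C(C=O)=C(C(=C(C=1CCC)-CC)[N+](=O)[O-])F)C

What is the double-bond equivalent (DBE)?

Molecular formula from the SMILES: C14H16FNO4.
DoU = (2C + 2 + N − H − X)/2 = (2·14 + 2 + 1 − 16 − 1)/2 = 14/2 = 7.
(Structurally: 1 ring(s) + 6 π bond(s) = 7.)

7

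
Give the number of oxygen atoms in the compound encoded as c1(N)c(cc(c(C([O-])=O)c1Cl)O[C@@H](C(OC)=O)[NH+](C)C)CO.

The symbol for oxygen appears 6 times in the SMILES.

6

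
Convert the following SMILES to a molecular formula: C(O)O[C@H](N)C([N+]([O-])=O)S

Heavy atoms from the SMILES: 3 C, 2 N, 4 O, 1 S.
Implicit hydrogens by atom environment:
  2 × C: 1 H each → 2
  2 × O: no H
  1 × C: 2 H
  1 × N: 2 H
  1 × N (charge +1): no H
  1 × O: 1 H
  1 × O (charge -1): no H
  1 × S: 1 H
  Total hydrogens = 8.
Molecular formula: C3H8N2O4S

C3H8N2O4S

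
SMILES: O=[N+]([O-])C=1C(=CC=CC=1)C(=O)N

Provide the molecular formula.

Heavy atoms from the SMILES: 7 C, 2 N, 3 O.
Implicit hydrogens by atom environment:
  4 × C (aromatic): 1 H each → 4
  2 × C (aromatic): no H
  2 × O: no H
  1 × C: no H
  1 × N: 2 H
  1 × N (charge +1): no H
  1 × O (charge -1): no H
  Total hydrogens = 6.
Molecular formula: C7H6N2O3

C7H6N2O3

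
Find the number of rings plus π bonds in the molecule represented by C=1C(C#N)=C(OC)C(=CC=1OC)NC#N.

Molecular formula from the SMILES: C10H9N3O2.
DoU = (2C + 2 + N − H − X)/2 = (2·10 + 2 + 3 − 9 − 0)/2 = 16/2 = 8.
(Structurally: 1 ring(s) + 7 π bond(s) = 8.)

8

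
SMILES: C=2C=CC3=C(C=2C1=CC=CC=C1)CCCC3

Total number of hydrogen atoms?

Hydrogens are implicit in SMILES; fill each atom to its normal valence:
  8 × C (aromatic): 1 H each → 8
  4 × C: 2 H each → 8
  4 × C (aromatic): no H
  Total hydrogens = 16.

16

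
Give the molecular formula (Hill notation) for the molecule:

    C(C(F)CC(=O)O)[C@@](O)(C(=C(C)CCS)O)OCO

C11H19FO6S

Heavy atoms from the SMILES: 11 C, 1 F, 6 O, 1 S.
Implicit hydrogens by atom environment:
  5 × C: 2 H each → 10
  4 × C: no H
  4 × O: 1 H each → 4
  2 × O: no H
  1 × C: 3 H
  1 × C: 1 H
  1 × F: no H
  1 × S: 1 H
  Total hydrogens = 19.
Molecular formula: C11H19FO6S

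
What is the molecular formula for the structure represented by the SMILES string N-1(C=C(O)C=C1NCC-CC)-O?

Heavy atoms from the SMILES: 8 C, 2 N, 2 O.
Implicit hydrogens by atom environment:
  3 × C: 2 H each → 6
  2 × C (aromatic): 1 H each → 2
  2 × C (aromatic): no H
  2 × O: 1 H each → 2
  1 × C: 3 H
  1 × N: 1 H
  1 × N (aromatic): no H
  Total hydrogens = 14.
Molecular formula: C8H14N2O2

C8H14N2O2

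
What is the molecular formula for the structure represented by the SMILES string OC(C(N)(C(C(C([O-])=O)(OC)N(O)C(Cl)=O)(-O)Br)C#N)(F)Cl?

Heavy atoms from the SMILES: 1 Br, 8 C, 2 Cl, 1 F, 3 N, 7 O.
Implicit hydrogens by atom environment:
  7 × C: no H
  3 × O: 1 H each → 3
  3 × O: no H
  2 × Cl: no H
  2 × N: no H
  1 × Br: no H
  1 × C: 3 H
  1 × F: no H
  1 × N: 2 H
  1 × O (charge -1): no H
  Total hydrogens = 8.
Net charge -1.
Molecular formula: C8H8BrCl2FN3O7-

C8H8BrCl2FN3O7-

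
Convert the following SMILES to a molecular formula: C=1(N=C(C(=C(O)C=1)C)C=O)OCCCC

Heavy atoms from the SMILES: 11 C, 1 N, 3 O.
Implicit hydrogens by atom environment:
  4 × C (aromatic): no H
  3 × C: 2 H each → 6
  2 × C: 3 H each → 6
  2 × O: no H
  1 × C (aromatic): 1 H
  1 × C: 1 H
  1 × N (aromatic): no H
  1 × O: 1 H
  Total hydrogens = 15.
Molecular formula: C11H15NO3

C11H15NO3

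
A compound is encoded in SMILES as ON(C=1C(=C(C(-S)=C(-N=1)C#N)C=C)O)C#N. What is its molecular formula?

Heavy atoms from the SMILES: 9 C, 4 N, 2 O, 1 S.
Implicit hydrogens by atom environment:
  5 × C (aromatic): no H
  3 × N: no H
  2 × C: no H
  2 × O: 1 H each → 2
  1 × C: 2 H
  1 × C: 1 H
  1 × N (aromatic): no H
  1 × S: 1 H
  Total hydrogens = 6.
Molecular formula: C9H6N4O2S

C9H6N4O2S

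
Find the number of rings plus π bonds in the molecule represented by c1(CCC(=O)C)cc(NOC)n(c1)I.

Molecular formula from the SMILES: C9H13IN2O2.
DoU = (2C + 2 + N − H − X)/2 = (2·9 + 2 + 2 − 13 − 1)/2 = 8/2 = 4.
(Structurally: 1 ring(s) + 3 π bond(s) = 4.)

4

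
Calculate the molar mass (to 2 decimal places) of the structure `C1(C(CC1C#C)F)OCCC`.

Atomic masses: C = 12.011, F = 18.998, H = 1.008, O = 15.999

Molecular formula: C9H13FO.
M = 9×12.011 + 1×18.998 + 13×1.008 + 1×15.999 = 156.20 g/mol.

156.20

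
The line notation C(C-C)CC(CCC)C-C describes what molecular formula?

Heavy atoms from the SMILES: 10 C.
Implicit hydrogens by atom environment:
  6 × C: 2 H each → 12
  3 × C: 3 H each → 9
  1 × C: 1 H
  Total hydrogens = 22.
Molecular formula: C10H22

C10H22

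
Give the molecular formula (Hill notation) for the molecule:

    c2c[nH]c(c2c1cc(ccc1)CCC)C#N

Heavy atoms from the SMILES: 14 C, 2 N.
Implicit hydrogens by atom environment:
  6 × C (aromatic): 1 H each → 6
  4 × C (aromatic): no H
  2 × C: 2 H each → 4
  1 × C: 3 H
  1 × C: no H
  1 × N (aromatic): 1 H
  1 × N: no H
  Total hydrogens = 14.
Molecular formula: C14H14N2

C14H14N2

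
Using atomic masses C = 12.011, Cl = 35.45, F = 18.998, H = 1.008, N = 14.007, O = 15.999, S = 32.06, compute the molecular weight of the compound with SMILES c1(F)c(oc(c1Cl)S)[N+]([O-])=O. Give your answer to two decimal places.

197.56

Molecular formula: C4HClFNO3S.
M = 4×12.011 + 1×35.45 + 1×18.998 + 1×1.008 + 1×14.007 + 3×15.999 + 1×32.06 = 197.56 g/mol.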